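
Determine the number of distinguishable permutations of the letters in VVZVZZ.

20

Letter multiplicities in VVZVZZ: V×3, Z×3.
Dividing 6! = 720 by 3!·3! = 36 for the repeated letters gives 20.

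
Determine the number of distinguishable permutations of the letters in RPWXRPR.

420

The 7 letters of RPWXRPR have repeats: P appearing twice and R appearing 3 times.
The number of distinct arrangements is 7!/(3!·2!) = 5040/12 = 420.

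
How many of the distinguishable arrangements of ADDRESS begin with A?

With the first slot taken by A, it remains to arrange the other 6 letters (DDRESS).
Those 6 letters have D appearing twice and S appearing twice, giving (6)!/(2!·2!) = 180.

180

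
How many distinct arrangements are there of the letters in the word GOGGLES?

840

GOGGLES has 7 letters with G appearing 3 times.
Dividing 7! = 5040 by 3! = 6 for the repeated letters gives 840.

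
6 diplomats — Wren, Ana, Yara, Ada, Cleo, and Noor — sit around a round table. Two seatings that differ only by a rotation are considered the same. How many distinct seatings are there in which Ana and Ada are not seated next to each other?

Without the restriction there are (5)! = 120 seatings.
Seatings with Ana beside Ada: treat them as a block with 2 internal orders, giving 2 × (4)! = 48.
Subtracting, 120 − 48 = 72.

72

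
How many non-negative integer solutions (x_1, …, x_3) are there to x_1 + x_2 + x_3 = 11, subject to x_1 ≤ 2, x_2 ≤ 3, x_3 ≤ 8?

Without the upper bounds there are C(13,2) = 78 ways to split 11 among 3 variables.
Subtract solutions that violate a single cap (substitute x_i' = x_i − (cap_i+1)): x_1 ≥ 3 gives C(10,2) = 45; x_2 ≥ 4 gives C(9,2) = 36; x_3 ≥ 9 gives C(4,2) = 6. Together 87.
Add back pairs where two caps are both exceeded: 15 + 0 + 0 = 15.
By inclusion–exclusion the count is 78 − 87 + 15 = 6.

6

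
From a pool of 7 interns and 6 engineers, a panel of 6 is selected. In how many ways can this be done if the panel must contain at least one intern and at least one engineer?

1708

Unrestricted: C(13,6) = 1716 ways to pick any 6 of the 13.
Selections missing a whole group: no interns → C(6,6) = 1; no engineers → C(7,6) = 7.
Both groups omitted at once is impossible, so 1716 − 8 = 1708.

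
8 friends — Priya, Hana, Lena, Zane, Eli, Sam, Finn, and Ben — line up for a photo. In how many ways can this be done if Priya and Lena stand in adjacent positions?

Place the 6 others and the Priya-Lena pair as 7 objects in a line; the pair has 2 internal arrangements.
So the count is 2·(7)! = 10080.

10080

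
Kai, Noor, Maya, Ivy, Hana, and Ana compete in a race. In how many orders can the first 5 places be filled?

720

This is an ordered selection of 5 from 6: P(6,5).
That gives 6 × 5 × 4 × 3 × 2 = 720.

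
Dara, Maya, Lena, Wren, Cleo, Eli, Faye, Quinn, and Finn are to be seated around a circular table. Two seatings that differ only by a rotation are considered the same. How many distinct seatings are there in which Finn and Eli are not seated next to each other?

30240

Without the restriction there are (8)! = 40320 seatings.
Those with Finn next to Eli: fuse the pair into one unit and seat 8 units around a circle — 2·(7)! = 10080.
Subtracting, 40320 − 10080 = 30240.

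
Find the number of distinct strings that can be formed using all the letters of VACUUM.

VACUUM has 6 letters with U appearing twice.
So there are 6! / (2!) = 360 distinguishable arrangements.

360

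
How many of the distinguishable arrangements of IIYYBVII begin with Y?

Fix Y in the first position and arrange the remaining 7 letters.
Those 7 letters have I appearing 4 times, giving (7)!/(4!) = 210.

210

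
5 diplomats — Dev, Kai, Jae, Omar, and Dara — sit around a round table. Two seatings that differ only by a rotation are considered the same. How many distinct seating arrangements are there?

Seat Dev anywhere (absorbing the rotational symmetry), then permute the other 4: (4)! = 24.

24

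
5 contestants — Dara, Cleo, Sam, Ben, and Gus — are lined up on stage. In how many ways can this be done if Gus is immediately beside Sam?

Glue Gus and Sam into one block (2 internal orders), leaving 4 units to arrange in a row.
That gives 2 × 4! = 2 × 24 = 48.

48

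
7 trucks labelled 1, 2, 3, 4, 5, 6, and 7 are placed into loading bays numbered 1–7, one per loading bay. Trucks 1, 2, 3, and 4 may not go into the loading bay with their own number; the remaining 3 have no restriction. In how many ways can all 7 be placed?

Let Aᵢ (for 1 ≤ i ≤ 4) be the placements that put truck i in its forbidden loading bay. Any j of these fix j positions, leaving (7−j)! ways to fill the rest, and there are C(4,j) ways to pick which j.
By inclusion–exclusion, the number of valid placements is Σ_{j=0}^{4} (−1)^j C(4,j)·(7−j)!.
Computing: 5040 − 2880 + 720 − 96 + 6 = 2790.

2790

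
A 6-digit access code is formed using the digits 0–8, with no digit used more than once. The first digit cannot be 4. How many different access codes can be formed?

The first digit has 9−1 = 8 choices (anything except 4).
The remaining 5 digits are filled from the other 8 symbols without repetition: 8 × 7 × 6 × 5 × 4 = 6720.
Total: 8 × 6720 = 53760.

53760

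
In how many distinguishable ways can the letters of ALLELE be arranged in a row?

60

The 6 letters of ALLELE have repeats: E appearing twice and L appearing 3 times.
The number of distinct arrangements is 6!/(3!·2!) = 720/12 = 60.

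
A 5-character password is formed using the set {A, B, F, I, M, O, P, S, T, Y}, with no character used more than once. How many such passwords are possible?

30240

With no repetition, fill the 5 characters in order: 10 choices, then 9, down to 6.
That product is 10 × 9 × 8 × 7 × 6 = 30240.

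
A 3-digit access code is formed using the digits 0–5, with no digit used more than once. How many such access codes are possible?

120

With no repetition, fill the 3 digits in order: 6 choices, then 5, down to 4.
6 × 5 × 4 = 120.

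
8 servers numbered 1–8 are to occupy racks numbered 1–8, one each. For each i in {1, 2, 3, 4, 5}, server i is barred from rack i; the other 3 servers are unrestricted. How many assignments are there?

21234

Let Aᵢ (for 1 ≤ i ≤ 5) be the placements that put server i in its forbidden rack. Any j of these fix j positions, leaving (8−j)! ways to fill the rest, and there are C(5,j) ways to pick which j.
By inclusion–exclusion, the number of valid placements is Σ_{j=0}^{5} (−1)^j C(5,j)·(8−j)!.
Computing: 40320 − 25200 + 7200 − 1200 + 120 − 6 = 21234.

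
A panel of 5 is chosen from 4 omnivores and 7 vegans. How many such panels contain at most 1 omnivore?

Split by how many omnivores are chosen (0 through 1).
Sum: C(4,0)·C(7,5) + C(4,1)·C(7,4) = 21 + 140 = 161.

161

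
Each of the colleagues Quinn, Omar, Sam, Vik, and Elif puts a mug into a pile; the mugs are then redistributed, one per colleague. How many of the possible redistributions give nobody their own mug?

44

Let Aᵢ be the assignments in which colleague i gets their own mug. We want the size of the complement of A₁∪…∪A_5.
By inclusion–exclusion this is Σ_{j=0}^{5} (−1)^j C(5,j)·(5−j)!.
Computing: 120 − 120 + 60 − 20 + 5 − 1 = 44.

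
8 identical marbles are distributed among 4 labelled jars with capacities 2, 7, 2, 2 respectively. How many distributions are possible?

26

By stars and bars, unrestricted non-negative solutions to x_1+…+x_4 = 8 number C(8+3,3) = 165.
Subtract solutions that violate a single cap (substitute x_i' = x_i − (cap_i+1)): x_1 ≥ 3 gives C(8,3) = 56; x_2 ≥ 8 gives C(3,3) = 1; x_3 ≥ 3 gives C(8,3) = 56; x_4 ≥ 3 gives C(8,3) = 56. Together 169.
Add back pairs where two caps are both exceeded: 0 + 10 + 10 + 0 + 0 + 10 = 30.
By inclusion–exclusion the count is 165 − 169 + 30 = 26.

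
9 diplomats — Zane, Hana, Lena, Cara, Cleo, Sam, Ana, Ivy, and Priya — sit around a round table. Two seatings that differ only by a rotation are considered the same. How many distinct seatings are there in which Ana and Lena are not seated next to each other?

All circular seatings of 9 people number (8)! = 40320.
Those with Ana next to Lena: fuse the pair into one unit and seat 8 units around a circle — 2·(7)! = 10080.
Subtracting, 40320 − 10080 = 30240.

30240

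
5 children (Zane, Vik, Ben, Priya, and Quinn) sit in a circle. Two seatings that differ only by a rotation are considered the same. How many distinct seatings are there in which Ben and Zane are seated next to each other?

12

Treat {Ben, Zane} as one unit (2 internal orders) and seat the resulting 4 units around the table: (3)! circular arrangements.
So 2 × (3)! = 2 × 6 = 12.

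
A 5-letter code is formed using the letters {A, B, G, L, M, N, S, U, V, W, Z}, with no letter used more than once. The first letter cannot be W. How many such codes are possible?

50400

The first letter has 11−1 = 10 choices (anything except W).
The remaining 4 letters are filled from the other 10 symbols without repetition: 10 × 9 × 8 × 7 = 5040.
Total: 10 × 5040 = 50400.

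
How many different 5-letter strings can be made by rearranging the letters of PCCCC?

5

PCCCC has 5 letters with C appearing 4 times.
The number of distinct arrangements is 5!/(4!) = 120/24 = 5.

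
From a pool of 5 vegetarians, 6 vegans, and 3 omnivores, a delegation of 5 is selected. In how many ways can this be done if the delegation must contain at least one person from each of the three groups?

Total 5-person selections from all 14: C(14,5) = 2002.
Selections missing a whole group: no vegetarians → C(9,5) = 126; no vegans → C(8,5) = 56; no omnivores → C(11,5) = 462.
Add back selections omitting two groups (i.e. drawn from a single group): C(5,5) + C(6,5) + C(3,5) = 7.
By inclusion–exclusion: 2002 − 644 + 7 = 1365.

1365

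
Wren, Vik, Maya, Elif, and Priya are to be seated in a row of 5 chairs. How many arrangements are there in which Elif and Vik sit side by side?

Place the 3 others and the Elif-Vik pair as 4 objects in a line; the pair has 2 internal arrangements.
That gives 2 × 4! = 2 × 24 = 48.

48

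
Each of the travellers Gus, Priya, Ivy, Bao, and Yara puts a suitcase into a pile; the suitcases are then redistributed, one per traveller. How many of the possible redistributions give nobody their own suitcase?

Count assignments avoiding every fixed point. For any j of the 5 travellers fixed to their own suitcase, the other 5−j can be arranged in (5−j)! ways.
By inclusion–exclusion this is Σ_{j=0}^{5} (−1)^j C(5,j)·(5−j)!.
Computing: 120 − 120 + 60 − 20 + 5 − 1 = 44.

44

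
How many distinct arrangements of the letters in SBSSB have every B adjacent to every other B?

Treat the 2 copies of B as a single block. The multiset to arrange is then {BB, S, S, S}, 4 items in all.
That gives (4)!/(3!) = 4 arrangements.

4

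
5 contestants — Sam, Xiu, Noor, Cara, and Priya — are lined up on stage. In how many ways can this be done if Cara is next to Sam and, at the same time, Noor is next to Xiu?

Treat {Cara,Sam} as one block (2 orders) and {Noor,Xiu} as another (2 orders).
That leaves 3 units to arrange: 2 × 2 × 3! = 4 × 6 = 24.

24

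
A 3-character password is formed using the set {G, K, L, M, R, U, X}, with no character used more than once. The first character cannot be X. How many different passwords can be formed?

180

The first character has 7−1 = 6 choices (anything except X).
The remaining 2 characters are filled from the other 6 symbols without repetition: 6 × 5 = 30.
Total: 6 × 30 = 180.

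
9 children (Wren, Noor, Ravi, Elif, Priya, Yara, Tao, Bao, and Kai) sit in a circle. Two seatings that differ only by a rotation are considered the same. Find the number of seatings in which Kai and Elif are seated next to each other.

10080

Glue Kai and Elif into a block (2 internal orders). Seating 8 units around a circle gives (7)! arrangements.
So 2 × (7)! = 2 × 5040 = 10080.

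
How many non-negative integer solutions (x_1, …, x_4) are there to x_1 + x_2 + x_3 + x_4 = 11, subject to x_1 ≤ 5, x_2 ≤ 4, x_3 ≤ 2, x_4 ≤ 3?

19

By stars and bars, unrestricted non-negative solutions to x_1+…+x_4 = 11 number C(11+3,3) = 364.
Subtract solutions that violate a single cap (substitute x_i' = x_i − (cap_i+1)): x_1 ≥ 6 gives C(8,3) = 56; x_2 ≥ 5 gives C(9,3) = 84; x_3 ≥ 3 gives C(11,3) = 165; x_4 ≥ 4 gives C(10,3) = 120. Together 425.
Add back pairs where two caps are both exceeded: 1 + 10 + 4 + 20 + 10 + 35 = 80.
By inclusion–exclusion the count is 364 − 425 + 80 = 19.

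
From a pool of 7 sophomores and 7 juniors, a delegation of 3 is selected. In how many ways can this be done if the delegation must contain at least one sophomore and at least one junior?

Unrestricted: C(14,3) = 364 ways to pick any 3 of the 14.
Subtract selections that omit an entire group: no sophomores → C(7,3) = 35; no juniors → C(7,3) = 35.
Both groups omitted at once is impossible, so 364 − 70 = 294.

294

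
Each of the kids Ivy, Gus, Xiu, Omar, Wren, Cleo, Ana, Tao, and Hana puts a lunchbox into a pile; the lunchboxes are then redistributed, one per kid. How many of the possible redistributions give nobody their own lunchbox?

133496

Count assignments avoiding every fixed point. For any j of the 9 kids fixed to their own lunchbox, the other 9−j can be arranged in (9−j)! ways.
By inclusion–exclusion this is Σ_{j=0}^{9} (−1)^j C(9,j)·(9−j)!.
Computing: 362880 − 362880 + 181440 − 60480 + 15120 − 3024 + 504 − 72 + 9 − 1 = 133496.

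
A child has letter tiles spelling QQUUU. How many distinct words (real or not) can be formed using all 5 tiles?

Letter multiplicities in QQUUU: Q×2, U×3.
The number of distinct arrangements is 5!/(3!·2!) = 120/12 = 10.

10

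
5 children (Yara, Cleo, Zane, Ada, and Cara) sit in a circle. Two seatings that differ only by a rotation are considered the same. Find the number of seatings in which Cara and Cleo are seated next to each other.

12

Treat {Cara, Cleo} as one unit (2 internal orders) and seat the resulting 4 units around the table: (3)! circular arrangements.
So 2 × (3)! = 2 × 6 = 12.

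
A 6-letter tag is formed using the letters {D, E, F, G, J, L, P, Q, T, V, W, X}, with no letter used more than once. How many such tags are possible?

665280

Choose and order 6 of the 12 symbols: the first letter has 12 options, the next 11, and so on down to 7.
12 × 11 × 10 × 9 × 8 × 7 = 665280.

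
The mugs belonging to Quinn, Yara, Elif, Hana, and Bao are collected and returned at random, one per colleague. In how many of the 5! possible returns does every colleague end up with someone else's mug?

This is the derangement count D_5: permutations of 5 items with no fixed point.
By inclusion–exclusion this is Σ_{j=0}^{5} (−1)^j C(5,j)·(5−j)!.
Computing: 120 − 120 + 60 − 20 + 5 − 1 = 44.

44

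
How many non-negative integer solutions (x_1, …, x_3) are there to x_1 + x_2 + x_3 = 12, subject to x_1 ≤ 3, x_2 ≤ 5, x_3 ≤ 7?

Without the upper bounds there are C(14,2) = 91 ways to split 12 among 3 variables.
Subtract solutions that violate a single cap (substitute x_i' = x_i − (cap_i+1)): x_1 ≥ 4 gives C(10,2) = 45; x_2 ≥ 6 gives C(8,2) = 28; x_3 ≥ 8 gives C(6,2) = 15. Together 88.
Add back pairs where two caps are both exceeded: 6 + 1 + 0 = 7.
By inclusion–exclusion the count is 91 − 88 + 7 = 10.

10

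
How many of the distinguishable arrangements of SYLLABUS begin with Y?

1260

Fix Y in the first position and arrange the remaining 7 letters.
Those 7 letters have L appearing twice and S appearing twice, giving (7)!/(2!·2!) = 1260.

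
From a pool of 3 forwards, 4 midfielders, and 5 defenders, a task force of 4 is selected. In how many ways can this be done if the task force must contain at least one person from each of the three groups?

270

Unrestricted: C(12,4) = 495 ways to pick any 4 of the 12.
Subtract selections that omit an entire group: no forwards → C(9,4) = 126; no midfielders → C(8,4) = 70; no defenders → C(7,4) = 35.
Add back selections omitting two groups (i.e. drawn from a single group): C(3,4) + C(4,4) + C(5,4) = 6.
By inclusion–exclusion: 495 − 231 + 6 = 270.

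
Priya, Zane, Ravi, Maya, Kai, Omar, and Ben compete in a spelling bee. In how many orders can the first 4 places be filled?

There are 7 choices for 1st place, 6 for 2nd, and so on down to 4 for position 4.
That gives 7 × 6 × 5 × 4 = 840.

840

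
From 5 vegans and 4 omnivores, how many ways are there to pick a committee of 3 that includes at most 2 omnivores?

80

Split by how many omnivores are chosen (0 through 2).
Sum: C(4,0)·C(5,3) + C(4,1)·C(5,2) + C(4,2)·C(5,1) = 10 + 40 + 30 = 80.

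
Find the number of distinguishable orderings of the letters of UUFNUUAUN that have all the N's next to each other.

Treat the 2 copies of N as a single block. The multiset to arrange is then {NN, A, F, U, U, U, U, U}, 8 items in all.
That gives (8)!/(5!) = 336 arrangements.

336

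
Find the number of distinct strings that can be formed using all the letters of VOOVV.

10

VOOVV has 5 letters with O appearing twice and V appearing 3 times.
Dividing 5! = 120 by 3!·2! = 12 for the repeated letters gives 10.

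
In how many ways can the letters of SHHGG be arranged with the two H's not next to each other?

Total arrangements of SHHGG: 5!/(2!·2!) = 30.
If the two H's are adjacent, glue them into one block, leaving 4 items to arrange: (4)!/(2!) = 12 ways.
Subtracting, 30 − 12 = 18 arrangements keep the H's apart.

18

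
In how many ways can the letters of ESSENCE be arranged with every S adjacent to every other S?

Treat the 2 copies of S as a single block. The multiset to arrange is then {SS, C, E, E, E, N}, 6 items in all.
That gives (6)!/(3!) = 120 arrangements.

120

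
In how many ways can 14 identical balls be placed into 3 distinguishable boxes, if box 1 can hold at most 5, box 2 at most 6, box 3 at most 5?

6

Without the upper bounds there are C(16,2) = 120 ways to split 14 among 3 boxes.
Subtract solutions that violate a single cap (substitute x_i' = x_i − (cap_i+1)): x_1 ≥ 6 gives C(10,2) = 45; x_2 ≥ 7 gives C(9,2) = 36; x_3 ≥ 6 gives C(10,2) = 45. Together 126.
Add back pairs where two caps are both exceeded: 3 + 6 + 3 = 12.
By inclusion–exclusion the count is 120 − 126 + 12 = 6.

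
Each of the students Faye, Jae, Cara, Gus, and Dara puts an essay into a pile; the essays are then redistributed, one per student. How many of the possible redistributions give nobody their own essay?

44

Count assignments avoiding every fixed point. For any j of the 5 students fixed to their own essay, the other 5−j can be arranged in (5−j)! ways.
By inclusion–exclusion this is Σ_{j=0}^{5} (−1)^j C(5,j)·(5−j)!.
Computing: 120 − 120 + 60 − 20 + 5 − 1 = 44.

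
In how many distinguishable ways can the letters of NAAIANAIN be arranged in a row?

1260

Letter multiplicities in NAAIANAIN: A×4, I×2, N×3.
Dividing 9! = 362880 by 4!·3!·2! = 288 for the repeated letters gives 1260.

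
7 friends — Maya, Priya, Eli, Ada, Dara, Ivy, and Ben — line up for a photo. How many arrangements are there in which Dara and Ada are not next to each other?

There are 7! = 5040 arrangements in all. If Dara and Ada are adjacent, merging them into one block gives 2·(6)! = 1440 arrangements.
Complementary counting: 5040 − 1440 = 3600.

3600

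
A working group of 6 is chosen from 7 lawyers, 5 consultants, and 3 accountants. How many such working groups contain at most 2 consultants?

3570

Split by how many consultants are chosen (0 through 2).
Sum: C(5,0)·C(10,6) + C(5,1)·C(10,5) + C(5,2)·C(10,4) = 210 + 1260 + 2100 = 3570.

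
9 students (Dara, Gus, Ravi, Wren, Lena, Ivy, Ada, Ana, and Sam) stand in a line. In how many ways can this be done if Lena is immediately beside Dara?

80640

Place the 7 others and the Lena-Dara pair as 8 objects in a line; the pair has 2 internal arrangements.
That gives 2 × 8! = 2 × 40320 = 80640.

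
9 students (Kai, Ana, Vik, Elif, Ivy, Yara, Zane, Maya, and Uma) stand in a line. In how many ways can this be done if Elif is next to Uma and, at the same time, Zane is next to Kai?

20160

Treat {Elif,Uma} as one block (2 orders) and {Zane,Kai} as another (2 orders).
That leaves 7 units to arrange: 2 × 2 × 7! = 4 × 5040 = 20160.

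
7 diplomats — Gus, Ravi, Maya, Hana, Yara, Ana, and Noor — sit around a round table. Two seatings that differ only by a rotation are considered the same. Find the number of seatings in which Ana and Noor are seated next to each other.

240

Treat {Ana, Noor} as one unit (2 internal orders) and seat the resulting 6 units around the table: (5)! circular arrangements.
So 2 × (5)! = 2 × 120 = 240.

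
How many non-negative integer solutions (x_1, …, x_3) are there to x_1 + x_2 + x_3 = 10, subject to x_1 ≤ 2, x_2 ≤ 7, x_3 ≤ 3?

Ignoring the caps, the number of non-negative solutions to x_1+…+x_3 = 10 is C(12,2) = 66.
Subtract solutions that violate a single cap (substitute x_i' = x_i − (cap_i+1)): x_1 ≥ 3 gives C(9,2) = 36; x_2 ≥ 8 gives C(4,2) = 6; x_3 ≥ 4 gives C(8,2) = 28. Together 70.
Add back pairs where two caps are both exceeded: 0 + 10 + 0 = 10.
By inclusion–exclusion the count is 66 − 70 + 10 = 6.

6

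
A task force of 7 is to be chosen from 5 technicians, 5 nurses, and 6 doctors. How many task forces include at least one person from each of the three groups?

Total 7-person selections from all 16: C(16,7) = 11440.
Subtract selections that omit an entire group: no technicians → C(11,7) = 330; no nurses → C(11,7) = 330; no doctors → C(10,7) = 120.
Add back selections omitting two groups (i.e. drawn from a single group): C(5,7) + C(5,7) + C(6,7) = 0.
By inclusion–exclusion: 11440 − 780 + 0 = 10660.

10660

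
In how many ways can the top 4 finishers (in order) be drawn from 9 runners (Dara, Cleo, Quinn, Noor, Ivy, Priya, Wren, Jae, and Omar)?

This is an ordered selection of 4 from 9: P(9,4).
That gives 9 × 8 × 7 × 6 = 3024.

3024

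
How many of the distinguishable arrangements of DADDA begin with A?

Fix A in the first position and arrange the remaining 4 letters.
Those 4 letters have D appearing 3 times, giving (4)!/(3!) = 4.

4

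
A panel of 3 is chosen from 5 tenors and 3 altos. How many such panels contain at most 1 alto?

40

Split by how many altos are chosen (0 through 1).
Sum: C(3,0)·C(5,3) + C(3,1)·C(5,2) = 10 + 30 = 40.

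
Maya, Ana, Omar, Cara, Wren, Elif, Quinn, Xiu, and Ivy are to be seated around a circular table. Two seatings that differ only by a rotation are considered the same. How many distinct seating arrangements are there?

Seat Maya anywhere (absorbing the rotational symmetry), then permute the other 8: (8)! = 40320.

40320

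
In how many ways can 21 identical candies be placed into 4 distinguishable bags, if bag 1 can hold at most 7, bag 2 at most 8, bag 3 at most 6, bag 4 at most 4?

35

By stars and bars, unrestricted non-negative solutions to x_1+…+x_4 = 21 number C(21+3,3) = 2024.
Subtract solutions that violate a single cap (substitute x_i' = x_i − (cap_i+1)): x_1 ≥ 8 gives C(16,3) = 560; x_2 ≥ 9 gives C(15,3) = 455; x_3 ≥ 7 gives C(17,3) = 680; x_4 ≥ 5 gives C(19,3) = 969. Together 2664.
Add back pairs where two caps are both exceeded: 35 + 84 + 165 + 56 + 120 + 220 = 680.
Subtract triples: 0 + 0 + 4 + 1 = 5.
By inclusion–exclusion the count is 2024 − 2664 + 680 − 5 = 35.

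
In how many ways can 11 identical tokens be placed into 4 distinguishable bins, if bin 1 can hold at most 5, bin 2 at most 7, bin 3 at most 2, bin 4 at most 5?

88

Without the upper bounds there are C(14,3) = 364 ways to split 11 among 4 bins.
Subtract solutions that violate a single cap (substitute x_i' = x_i − (cap_i+1)): x_1 ≥ 6 gives C(8,3) = 56; x_2 ≥ 8 gives C(6,3) = 20; x_3 ≥ 3 gives C(11,3) = 165; x_4 ≥ 6 gives C(8,3) = 56. Together 297.
Add back pairs where two caps are both exceeded: 0 + 10 + 0 + 1 + 0 + 10 = 21.
By inclusion–exclusion the count is 364 − 297 + 21 = 88.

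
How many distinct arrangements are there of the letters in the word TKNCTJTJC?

15120

The 9 letters of TKNCTJTJC have repeats: C appearing twice, J appearing twice, and T appearing 3 times.
The number of distinct arrangements is 9!/(3!·2!·2!) = 362880/24 = 15120.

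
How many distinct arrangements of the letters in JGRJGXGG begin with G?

420

With the first slot taken by G, it remains to arrange the other 7 letters (JRJGXGG).
Those 7 letters have G appearing 3 times and J appearing twice, giving (7)!/(3!·2!) = 420.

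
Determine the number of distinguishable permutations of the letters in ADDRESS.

ADDRESS has 7 letters with D appearing twice and S appearing twice.
The number of distinct arrangements is 7!/(2!·2!) = 5040/4 = 1260.

1260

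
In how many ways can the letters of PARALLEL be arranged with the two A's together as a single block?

Treat the 2 copies of A as a single block. The multiset to arrange is then {AA, E, L, L, L, P, R}, 7 items in all.
That gives (7)!/(3!) = 840 arrangements.

840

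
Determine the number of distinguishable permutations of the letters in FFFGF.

The 5 letters of FFFGF have repeats: F appearing 4 times.
The number of distinct arrangements is 5!/(4!) = 120/24 = 5.

5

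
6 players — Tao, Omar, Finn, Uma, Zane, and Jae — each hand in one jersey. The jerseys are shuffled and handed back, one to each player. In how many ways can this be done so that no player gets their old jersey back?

This is the derangement count D_6: permutations of 6 items with no fixed point.
By inclusion–exclusion this is Σ_{j=0}^{6} (−1)^j C(6,j)·(6−j)!.
Computing: 720 − 720 + 360 − 120 + 30 − 6 + 1 = 265.

265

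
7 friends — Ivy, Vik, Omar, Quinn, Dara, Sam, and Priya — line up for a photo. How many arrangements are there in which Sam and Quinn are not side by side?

There are 7! = 5040 arrangements in all. If Sam and Quinn are adjacent, merging them into one block gives 2·(6)! = 1440 arrangements.
So 5040 − 1440 = 3600 arrangements keep them apart.

3600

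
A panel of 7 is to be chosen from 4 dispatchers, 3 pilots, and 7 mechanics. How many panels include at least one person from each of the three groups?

2982

Unrestricted: C(14,7) = 3432 ways to pick any 7 of the 14.
Subtract selections that omit an entire group: no dispatchers → C(10,7) = 120; no pilots → C(11,7) = 330; no mechanics → C(7,7) = 1.
Add back selections omitting two groups (i.e. drawn from a single group): C(4,7) + C(3,7) + C(7,7) = 1.
By inclusion–exclusion: 3432 − 451 + 1 = 2982.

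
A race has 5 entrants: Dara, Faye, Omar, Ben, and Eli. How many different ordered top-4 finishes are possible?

120

There are 5 choices for 1st place, 4 for 2nd, and so on down to 2 for position 4.
That gives 5 × 4 × 3 × 2 = 120.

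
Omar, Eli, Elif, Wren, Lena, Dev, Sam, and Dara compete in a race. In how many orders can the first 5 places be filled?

There are 8 choices for 1st place, 7 for 2nd, and so on down to 4 for position 5.
That gives 8 × 7 × 6 × 5 × 4 = 6720.

6720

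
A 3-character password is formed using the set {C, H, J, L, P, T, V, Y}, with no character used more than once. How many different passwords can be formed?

336

Choose and order 3 of the 8 symbols: the first character has 8 options, the next 7, then 6.
8 × 7 × 6 = 336.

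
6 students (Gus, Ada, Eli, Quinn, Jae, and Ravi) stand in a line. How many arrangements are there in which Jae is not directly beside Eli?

480

There are 6! = 720 arrangements in all. If Jae and Eli are adjacent, merging them into one block gives 2·(5)! = 240 arrangements.
So 720 − 240 = 480 arrangements keep them apart.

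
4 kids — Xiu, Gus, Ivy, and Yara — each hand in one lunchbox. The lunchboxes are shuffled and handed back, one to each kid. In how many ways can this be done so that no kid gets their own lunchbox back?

Let Aᵢ be the assignments in which kid i gets their own lunchbox. We want the size of the complement of A₁∪…∪A_4.
By inclusion–exclusion this is Σ_{j=0}^{4} (−1)^j C(4,j)·(4−j)!.
Computing: 24 − 24 + 12 − 4 + 1 = 9.

9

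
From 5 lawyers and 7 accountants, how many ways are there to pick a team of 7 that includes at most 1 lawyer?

36

Split by how many lawyers are chosen (0 through 1).
Sum: C(5,0)·C(7,7) + C(5,1)·C(7,6) = 1 + 35 = 36.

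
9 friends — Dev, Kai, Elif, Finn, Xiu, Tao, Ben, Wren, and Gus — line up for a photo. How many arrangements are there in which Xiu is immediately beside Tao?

Place the 7 others and the Xiu-Tao pair as 8 objects in a line; the pair has 2 internal arrangements.
So the count is 2·(8)! = 80640.

80640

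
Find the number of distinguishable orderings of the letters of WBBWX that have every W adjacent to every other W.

Treat the 2 copies of W as a single block. The multiset to arrange is then {WW, B, B, X}, 4 items in all.
That gives (4)!/(2!) = 12 arrangements.

12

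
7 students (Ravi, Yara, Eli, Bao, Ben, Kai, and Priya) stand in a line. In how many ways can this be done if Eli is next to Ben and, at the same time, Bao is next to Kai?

Treat {Eli,Ben} as one block (2 orders) and {Bao,Kai} as another (2 orders).
That leaves 5 units to arrange: 2 × 2 × 5! = 4 × 120 = 480.

480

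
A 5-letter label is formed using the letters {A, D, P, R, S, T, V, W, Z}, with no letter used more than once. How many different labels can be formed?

This is a permutation of 5 out of 9: P(9,5) = 9!/4!.
9 × 8 × 7 × 6 × 5 = 15120.

15120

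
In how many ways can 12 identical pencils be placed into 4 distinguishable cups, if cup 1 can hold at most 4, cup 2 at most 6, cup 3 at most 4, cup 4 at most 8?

Ignoring the caps, the number of non-negative solutions to x_1+…+x_4 = 12 is C(15,3) = 455.
Subtract solutions that violate a single cap (substitute x_i' = x_i − (cap_i+1)): x_1 ≥ 5 gives C(10,3) = 120; x_2 ≥ 7 gives C(8,3) = 56; x_3 ≥ 5 gives C(10,3) = 120; x_4 ≥ 9 gives C(6,3) = 20. Together 316.
Add back pairs where two caps are both exceeded: 1 + 10 + 0 + 1 + 0 + 0 = 12.
By inclusion–exclusion the count is 455 − 316 + 12 = 151.

151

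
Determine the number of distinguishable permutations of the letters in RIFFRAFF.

The 8 letters of RIFFRAFF have repeats: F appearing 4 times and R appearing twice.
Dividing 8! = 40320 by 4!·2! = 48 for the repeated letters gives 840.

840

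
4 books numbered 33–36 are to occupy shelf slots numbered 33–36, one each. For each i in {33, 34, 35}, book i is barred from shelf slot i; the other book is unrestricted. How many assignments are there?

Let Aᵢ (for i ∈ {33, 34, 35}) be the placements that put book i in its forbidden shelf slot. Any j of these fix j positions, leaving (4−j)! ways to fill the rest, and there are C(3,j) ways to pick which j.
By inclusion–exclusion, the number of valid placements is Σ_{j=0}^{3} (−1)^j C(3,j)·(4−j)!.
Computing: 24 − 18 + 6 − 1 = 11.

11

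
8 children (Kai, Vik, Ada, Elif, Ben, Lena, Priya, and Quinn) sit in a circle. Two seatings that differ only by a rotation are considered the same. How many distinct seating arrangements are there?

5040

Seat Kai anywhere (absorbing the rotational symmetry), then permute the other 7: (7)! = 5040.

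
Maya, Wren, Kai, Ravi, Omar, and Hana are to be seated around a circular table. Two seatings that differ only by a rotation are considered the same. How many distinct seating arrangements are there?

120

Fix one person's seat to break rotational symmetry; the remaining 5 people can be arranged in (5)! = 120 ways.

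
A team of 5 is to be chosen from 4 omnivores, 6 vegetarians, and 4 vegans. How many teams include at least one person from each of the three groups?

With no constraint there are C(14,5) = 2002 possible selections.
Selections missing a whole group: no omnivores → C(10,5) = 252; no vegetarians → C(8,5) = 56; no vegans → C(10,5) = 252.
Add back selections omitting two groups (i.e. drawn from a single group): C(4,5) + C(6,5) + C(4,5) = 6.
By inclusion–exclusion: 2002 − 560 + 6 = 1448.

1448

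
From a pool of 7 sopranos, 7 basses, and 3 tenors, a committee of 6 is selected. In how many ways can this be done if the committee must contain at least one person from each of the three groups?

8967

Total 6-person selections from all 17: C(17,6) = 12376.
Selections missing a whole group: no sopranos → C(10,6) = 210; no basses → C(10,6) = 210; no tenors → C(14,6) = 3003.
Add back selections omitting two groups (i.e. drawn from a single group): C(7,6) + C(7,6) + C(3,6) = 14.
By inclusion–exclusion: 12376 − 3423 + 14 = 8967.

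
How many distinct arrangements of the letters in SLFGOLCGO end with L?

Fix L in the last position and arrange the remaining 8 letters.
Those 8 letters have G appearing twice and O appearing twice, giving (8)!/(2!·2!) = 10080.

10080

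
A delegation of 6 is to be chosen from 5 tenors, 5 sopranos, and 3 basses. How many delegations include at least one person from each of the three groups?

1450

Unrestricted: C(13,6) = 1716 ways to pick any 6 of the 13.
Selections missing a whole group: no tenors → C(8,6) = 28; no sopranos → C(8,6) = 28; no basses → C(10,6) = 210.
Add back selections omitting two groups (i.e. drawn from a single group): C(5,6) + C(5,6) + C(3,6) = 0.
By inclusion–exclusion: 1716 − 266 + 0 = 1450.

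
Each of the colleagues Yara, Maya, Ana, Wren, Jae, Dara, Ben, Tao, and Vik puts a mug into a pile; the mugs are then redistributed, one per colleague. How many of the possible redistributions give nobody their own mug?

133496

Count assignments avoiding every fixed point. For any j of the 9 colleagues fixed to their own mug, the other 9−j can be arranged in (9−j)! ways.
By inclusion–exclusion this is Σ_{j=0}^{9} (−1)^j C(9,j)·(9−j)!.
Computing: 362880 − 362880 + 181440 − 60480 + 15120 − 3024 + 504 − 72 + 9 − 1 = 133496.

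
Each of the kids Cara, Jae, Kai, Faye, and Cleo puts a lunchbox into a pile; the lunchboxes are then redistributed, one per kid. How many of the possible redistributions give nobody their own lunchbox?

Count assignments avoiding every fixed point. For any j of the 5 kids fixed to their own lunchbox, the other 5−j can be arranged in (5−j)! ways.
By inclusion–exclusion this is Σ_{j=0}^{5} (−1)^j C(5,j)·(5−j)!.
Computing: 120 − 120 + 60 − 20 + 5 − 1 = 44.

44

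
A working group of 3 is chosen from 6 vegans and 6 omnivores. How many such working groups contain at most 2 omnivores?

Split by how many omnivores are chosen (0 through 2).
Sum: C(6,0)·C(6,3) + C(6,1)·C(6,2) + C(6,2)·C(6,1) = 20 + 90 + 90 = 200.

200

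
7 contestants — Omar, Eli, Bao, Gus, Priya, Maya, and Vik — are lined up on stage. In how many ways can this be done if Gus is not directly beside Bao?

Of the 7! = 5040 arrangements, those with Gus and Bao adjacent number 2 × 6! = 1440 (treat the pair as a block with 2 internal orders).
So 5040 − 1440 = 3600 arrangements keep them apart.

3600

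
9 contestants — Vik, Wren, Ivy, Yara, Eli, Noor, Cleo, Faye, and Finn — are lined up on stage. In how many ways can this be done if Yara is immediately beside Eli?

Treat {Yara, Eli} as a single unit. There are 8 units to order, and the pair itself can be ordered 2 ways.
That gives 2 × 8! = 2 × 40320 = 80640.

80640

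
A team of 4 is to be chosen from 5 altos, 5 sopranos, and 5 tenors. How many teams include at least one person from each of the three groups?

750

Total 4-person selections from all 15: C(15,4) = 1365.
Subtract selections that omit an entire group: no altos → C(10,4) = 210; no sopranos → C(10,4) = 210; no tenors → C(10,4) = 210.
Add back selections omitting two groups (i.e. drawn from a single group): C(5,4) + C(5,4) + C(5,4) = 15.
By inclusion–exclusion: 1365 − 630 + 15 = 750.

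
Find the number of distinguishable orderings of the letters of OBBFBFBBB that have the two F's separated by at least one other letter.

196

There are 9!/(6!·2!) = 252 arrangements of OBBFBFBBB in total.
If the two F's are adjacent, glue them into one block, leaving 8 items to arrange: (8)!/(6!) = 56 ways.
Subtracting, 252 − 56 = 196 arrangements keep the F's apart.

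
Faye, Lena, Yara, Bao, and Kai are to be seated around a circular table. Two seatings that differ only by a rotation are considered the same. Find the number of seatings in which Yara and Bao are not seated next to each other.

12

Without the restriction there are (4)! = 24 seatings.
Seatings with Yara beside Bao: treat them as a block with 2 internal orders, giving 2 × (3)! = 12.
Subtracting, 24 − 12 = 12.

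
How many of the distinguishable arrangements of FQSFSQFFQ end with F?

560

With the last slot taken by F, it remains to arrange the other 8 letters (QSFSQFFQ).
Those 8 letters have F appearing 3 times, Q appearing 3 times, and S appearing twice, giving (8)!/(3!·3!·2!) = 560.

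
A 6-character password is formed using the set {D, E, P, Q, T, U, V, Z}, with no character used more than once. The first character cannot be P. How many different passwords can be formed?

The first character has 8−1 = 7 choices (anything except P).
The remaining 5 characters are filled from the other 7 symbols without repetition: 7 × 6 × 5 × 4 × 3 = 2520.
Total: 7 × 2520 = 17640.

17640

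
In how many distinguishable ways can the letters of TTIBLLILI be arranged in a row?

The 9 letters of TTIBLLILI have repeats: I appearing 3 times, L appearing 3 times, and T appearing twice.
So there are 9! / (3!·3!·2!) = 5040 distinguishable arrangements.

5040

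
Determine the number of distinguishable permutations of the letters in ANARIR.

180

ANARIR has 6 letters with A appearing twice and R appearing twice.
Dividing 6! = 720 by 2!·2! = 4 for the repeated letters gives 180.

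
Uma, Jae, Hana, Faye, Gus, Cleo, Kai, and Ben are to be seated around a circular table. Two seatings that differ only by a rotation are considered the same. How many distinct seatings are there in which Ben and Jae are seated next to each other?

1440

Glue Ben and Jae into a block (2 internal orders). Seating 7 units around a circle gives (6)! arrangements.
So 2 × (6)! = 2 × 720 = 1440.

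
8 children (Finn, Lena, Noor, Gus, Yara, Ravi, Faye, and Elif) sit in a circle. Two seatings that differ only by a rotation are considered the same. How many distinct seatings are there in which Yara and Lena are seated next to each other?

1440

Treat {Yara, Lena} as one unit (2 internal orders) and seat the resulting 7 units around the table: (6)! circular arrangements.
So 2 × (6)! = 2 × 720 = 1440.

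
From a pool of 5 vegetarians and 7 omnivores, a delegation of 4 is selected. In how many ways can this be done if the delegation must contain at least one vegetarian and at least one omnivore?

455

Total 4-person selections from all 12: C(12,4) = 495.
Subtract selections that omit an entire group: no vegetarians → C(7,4) = 35; no omnivores → C(5,4) = 5.
Both groups omitted at once is impossible, so 495 − 40 = 455.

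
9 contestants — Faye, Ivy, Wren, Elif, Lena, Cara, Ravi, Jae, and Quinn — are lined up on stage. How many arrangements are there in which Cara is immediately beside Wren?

80640

Place the 7 others and the Cara-Wren pair as 8 objects in a line; the pair has 2 internal arrangements.
So the count is 2·(8)! = 80640.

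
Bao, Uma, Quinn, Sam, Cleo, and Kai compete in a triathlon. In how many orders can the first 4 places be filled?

360

This is an ordered selection of 4 from 6: P(6,4).
That gives 6 × 5 × 4 × 3 = 360.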